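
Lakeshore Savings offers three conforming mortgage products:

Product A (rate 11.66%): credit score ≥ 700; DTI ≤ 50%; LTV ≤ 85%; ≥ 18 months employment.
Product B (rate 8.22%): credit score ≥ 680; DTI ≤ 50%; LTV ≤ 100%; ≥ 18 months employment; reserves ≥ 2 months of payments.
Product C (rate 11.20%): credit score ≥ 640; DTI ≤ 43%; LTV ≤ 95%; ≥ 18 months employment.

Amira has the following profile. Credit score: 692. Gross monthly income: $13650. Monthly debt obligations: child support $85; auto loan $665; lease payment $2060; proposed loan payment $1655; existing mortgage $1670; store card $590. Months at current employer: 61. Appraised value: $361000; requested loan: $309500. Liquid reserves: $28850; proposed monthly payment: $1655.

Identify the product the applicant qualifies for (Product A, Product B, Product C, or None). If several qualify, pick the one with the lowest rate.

Total debts = (85 + 665 + 2,060 + 1,655 + 1,670 + 590) = 6,725; DTI = 6,725/13,650 = 49.3%.
LTV = 309,500/361,000 = 85.7%.
Reserves = 28,850/1,655 = 17.4 months.
Product A: score 692 < 700; DTI 49.3% ≤ 50%; LTV 85.7% > 85%; employment 61 ≥ 18 mo → does not qualify.
Product B: score 692 ≥ 680; DTI 49.3% ≤ 50%; LTV 85.7% ≤ 100%; employment 61 ≥ 18 mo; reserves 17.4 ≥ 2 mo → qualifies.
Product C: score 692 ≥ 640; DTI 49.3% > 43%; LTV 85.7% ≤ 95%; employment 61 ≥ 18 mo → does not qualify.

Product B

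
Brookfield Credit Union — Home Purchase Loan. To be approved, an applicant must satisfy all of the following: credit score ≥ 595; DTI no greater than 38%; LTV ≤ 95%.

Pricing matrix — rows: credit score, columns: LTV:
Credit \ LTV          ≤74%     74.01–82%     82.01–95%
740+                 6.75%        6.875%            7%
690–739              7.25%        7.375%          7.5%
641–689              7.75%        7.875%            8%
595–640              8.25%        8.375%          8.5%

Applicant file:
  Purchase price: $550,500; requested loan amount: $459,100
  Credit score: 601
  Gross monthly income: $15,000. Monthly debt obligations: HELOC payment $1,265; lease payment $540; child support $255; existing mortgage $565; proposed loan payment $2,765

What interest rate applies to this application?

8.5%

Credit score 601 ≥ 595; Total monthly debts = (1,265 + 540 + 255 + 565 + 2,765) = 5,390. DTI: 5,390 ÷ 15,000 = 35.9%, within the 38% cap
Loan-to-value = 459,100/550,500 = 83.4% — pass (95% max)
Score 601 is in the 595–640 band; LTV 83.4% is in the 82.01–95% band → 8.5%.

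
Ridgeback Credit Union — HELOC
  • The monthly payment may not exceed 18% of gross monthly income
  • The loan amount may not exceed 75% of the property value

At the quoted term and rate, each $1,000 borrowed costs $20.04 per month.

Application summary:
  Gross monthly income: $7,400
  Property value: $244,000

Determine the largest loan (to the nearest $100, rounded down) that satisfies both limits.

$66,400

Payment cap: 18% × $7,400 = $1,332/month.
At $20.04 per $1,000, that supports 1,332/20.04 × 1,000 ≈ $66,467 → $66,400.
LTV cap: 75% × $244,000 = $183,000 → $183,000.
Binding constraint: payment-to-income.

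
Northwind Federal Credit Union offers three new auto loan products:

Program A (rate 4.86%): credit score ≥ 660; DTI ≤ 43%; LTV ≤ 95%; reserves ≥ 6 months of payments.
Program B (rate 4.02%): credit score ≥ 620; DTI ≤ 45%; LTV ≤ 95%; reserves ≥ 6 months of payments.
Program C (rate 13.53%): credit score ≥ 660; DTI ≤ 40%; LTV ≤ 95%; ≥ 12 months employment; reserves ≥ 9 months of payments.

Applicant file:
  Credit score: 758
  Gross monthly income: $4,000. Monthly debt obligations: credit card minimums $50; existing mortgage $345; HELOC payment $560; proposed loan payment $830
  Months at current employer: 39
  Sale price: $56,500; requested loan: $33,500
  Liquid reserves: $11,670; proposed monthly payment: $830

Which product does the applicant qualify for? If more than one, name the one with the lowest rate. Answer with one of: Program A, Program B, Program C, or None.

Program B

Total debts = (50 + 345 + 560 + 830) = 1,785; DTI = 1,785/4,000 = 44.6%.
LTV = 33,500/56,500 = 59.3%.
Reserves = 11,670/830 = 14.1 months.
Program A: score 758 ≥ 660; DTI 44.6% > 43%; LTV 59.3% ≤ 95%; reserves 14.1 ≥ 6 mo → does not qualify.
Program B: score 758 ≥ 620; DTI 44.6% ≤ 45%; LTV 59.3% ≤ 95%; reserves 14.1 ≥ 6 mo → qualifies.
Program C: score 758 ≥ 660; DTI 44.6% > 40%; LTV 59.3% ≤ 95%; employment 39 ≥ 12 mo; reserves 14.1 ≥ 9 mo → does not qualify.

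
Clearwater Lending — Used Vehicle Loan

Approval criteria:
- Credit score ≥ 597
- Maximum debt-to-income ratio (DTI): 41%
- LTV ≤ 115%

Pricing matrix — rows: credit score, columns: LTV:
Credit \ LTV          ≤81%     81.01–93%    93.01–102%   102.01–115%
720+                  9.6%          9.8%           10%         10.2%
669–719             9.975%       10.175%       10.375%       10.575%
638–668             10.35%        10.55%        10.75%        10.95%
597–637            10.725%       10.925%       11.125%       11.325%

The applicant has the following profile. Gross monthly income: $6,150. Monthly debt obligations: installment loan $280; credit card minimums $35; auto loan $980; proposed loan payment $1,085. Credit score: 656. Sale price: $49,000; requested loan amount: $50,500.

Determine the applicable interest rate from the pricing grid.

10.95%

Credit score 656 ≥ 597; Total monthly debts = (280 + 35 + 980 + 1,085) = 2,380. Debt-to-income = 2,380/6,150 = 38.7% — meets 41% limit
LTV: 50,500 ÷ 49,000 = 103.1%, within 115% cap
Credit 656 → row 638–668; LTV 103.1% → column 102.01–115%. Grid cell → 10.95%.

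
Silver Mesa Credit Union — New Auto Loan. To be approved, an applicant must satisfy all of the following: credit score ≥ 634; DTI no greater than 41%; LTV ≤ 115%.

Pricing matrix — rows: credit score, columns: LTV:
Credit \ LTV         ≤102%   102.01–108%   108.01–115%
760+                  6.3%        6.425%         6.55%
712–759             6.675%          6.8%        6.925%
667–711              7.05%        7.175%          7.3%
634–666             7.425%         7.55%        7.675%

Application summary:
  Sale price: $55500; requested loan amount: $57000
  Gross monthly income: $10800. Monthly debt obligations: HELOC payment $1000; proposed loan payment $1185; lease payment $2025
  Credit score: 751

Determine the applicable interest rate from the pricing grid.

6.8%

Credit score 751 ≥ 634; Total monthly debts = (1,000 + 1,185 + 2,025) = 4,210. DTI: 4,210 ÷ 10,800 = 39%, within the 41% cap
Loan-to-value = 57,000/55,500 = 102.7% — pass (115% max)
Row: 751 falls in 712–759. Column: 102.7% falls in 102.01–108%. Rate = 6.8%.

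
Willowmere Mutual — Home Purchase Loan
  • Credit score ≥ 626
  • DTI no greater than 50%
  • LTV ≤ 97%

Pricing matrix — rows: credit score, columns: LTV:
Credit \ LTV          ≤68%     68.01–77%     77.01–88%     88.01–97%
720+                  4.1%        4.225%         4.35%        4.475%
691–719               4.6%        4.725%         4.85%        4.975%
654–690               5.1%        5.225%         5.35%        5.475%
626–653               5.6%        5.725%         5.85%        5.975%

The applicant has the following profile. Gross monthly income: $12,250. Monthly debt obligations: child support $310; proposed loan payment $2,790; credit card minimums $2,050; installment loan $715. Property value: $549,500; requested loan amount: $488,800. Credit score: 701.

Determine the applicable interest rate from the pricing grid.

Credit score 701 ≥ 626; Total monthly debts = (310 + 2,790 + 2,050 + 715) = 5,865. DTI: 5,865 ÷ 12,250 = 47.9%, within the 50% cap
LTV: 488,800 ÷ 549,500 = 89%, within 97% cap
Credit 701 → row 691–719; LTV 89% → column 88.01–97%. Grid cell → 4.975%.

4.975%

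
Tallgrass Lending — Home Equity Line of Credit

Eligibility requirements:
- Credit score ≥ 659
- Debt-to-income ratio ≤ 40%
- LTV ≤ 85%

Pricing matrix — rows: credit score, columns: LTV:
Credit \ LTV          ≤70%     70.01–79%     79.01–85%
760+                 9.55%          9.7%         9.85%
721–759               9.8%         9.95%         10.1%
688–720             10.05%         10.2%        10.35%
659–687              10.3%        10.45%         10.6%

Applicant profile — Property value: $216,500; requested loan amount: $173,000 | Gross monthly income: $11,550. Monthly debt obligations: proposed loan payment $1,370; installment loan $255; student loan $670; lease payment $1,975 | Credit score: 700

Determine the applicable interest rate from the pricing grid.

Credit score 700 ≥ 659; Total monthly debts = (1,370 + 255 + 670 + 1,975) = 4,270. Debt-to-income = 4,270/11,550 = 37% — meets 40% limit
Loan-to-value = 173,000/216,500 = 79.9% — pass (85% max)
Row: 700 falls in 688–720. Column: 79.9% falls in 79.01–85%. Rate = 10.35%.

10.35%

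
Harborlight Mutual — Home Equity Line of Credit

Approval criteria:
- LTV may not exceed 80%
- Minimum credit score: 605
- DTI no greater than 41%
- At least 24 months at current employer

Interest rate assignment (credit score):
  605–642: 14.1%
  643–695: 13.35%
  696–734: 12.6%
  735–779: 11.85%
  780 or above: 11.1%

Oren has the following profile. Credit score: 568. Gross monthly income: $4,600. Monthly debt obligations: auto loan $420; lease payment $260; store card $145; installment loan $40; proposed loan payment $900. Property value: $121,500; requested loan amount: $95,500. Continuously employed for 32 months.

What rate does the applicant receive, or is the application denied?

Credit score 568 < 605 (below minimum)
Total monthly debts = (420 + 260 + 145 + 40 + 900) = 1,765. Debt-to-income = 1,765/4,600 = 38.4% — meets 41% limit
Employment 32 ≥ 24 months
LTV = 95,500/121,500 = 78.6% ≤ 80%
Not all requirements met → denied.

Denied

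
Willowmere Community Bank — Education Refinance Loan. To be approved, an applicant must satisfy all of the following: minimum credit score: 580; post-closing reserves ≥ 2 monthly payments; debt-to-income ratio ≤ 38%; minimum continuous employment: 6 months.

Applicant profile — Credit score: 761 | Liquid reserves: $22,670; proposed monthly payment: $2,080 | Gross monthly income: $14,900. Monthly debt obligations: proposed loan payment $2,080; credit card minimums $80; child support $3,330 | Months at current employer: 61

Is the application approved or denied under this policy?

Credit score 761 ≥ 580 (meets)
Liquid reserves cover 22,670/2,080 = 10.9 months — ≥ 2 required
Total monthly debts = (2,080 + 80 + 3,330) = 5,490. DTI: 5,490 ÷ 14,900 = 36.8%, within the 38% cap
Employment 61 ≥ 6 months
All criteria satisfied.

Approved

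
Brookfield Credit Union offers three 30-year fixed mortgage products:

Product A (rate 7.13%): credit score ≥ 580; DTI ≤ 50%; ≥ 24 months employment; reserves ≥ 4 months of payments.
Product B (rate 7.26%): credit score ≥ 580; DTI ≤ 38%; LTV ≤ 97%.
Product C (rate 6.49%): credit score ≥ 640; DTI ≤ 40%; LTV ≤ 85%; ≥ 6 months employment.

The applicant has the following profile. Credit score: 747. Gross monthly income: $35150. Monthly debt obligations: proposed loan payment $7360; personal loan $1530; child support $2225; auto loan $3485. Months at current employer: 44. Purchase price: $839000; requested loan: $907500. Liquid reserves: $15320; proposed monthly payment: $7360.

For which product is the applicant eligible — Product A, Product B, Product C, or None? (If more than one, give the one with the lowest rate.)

None

Total debts = (7,360 + 1,530 + 2,225 + 3,485) = 14,600; DTI = 14,600/35,150 = 41.5%.
LTV = 907,500/839,000 = 108.2%.
Reserves = 15,320/7,360 = 2.1 months.
Product A: score 747 ≥ 580; DTI 41.5% ≤ 50%; employment 44 ≥ 24 mo; reserves 2.1 < 4 mo → does not qualify.
Product B: score 747 ≥ 580; DTI 41.5% > 38%; LTV 108.2% > 97% → does not qualify.
Product C: score 747 ≥ 640; DTI 41.5% > 40%; LTV 108.2% > 85%; employment 44 ≥ 6 mo → does not qualify.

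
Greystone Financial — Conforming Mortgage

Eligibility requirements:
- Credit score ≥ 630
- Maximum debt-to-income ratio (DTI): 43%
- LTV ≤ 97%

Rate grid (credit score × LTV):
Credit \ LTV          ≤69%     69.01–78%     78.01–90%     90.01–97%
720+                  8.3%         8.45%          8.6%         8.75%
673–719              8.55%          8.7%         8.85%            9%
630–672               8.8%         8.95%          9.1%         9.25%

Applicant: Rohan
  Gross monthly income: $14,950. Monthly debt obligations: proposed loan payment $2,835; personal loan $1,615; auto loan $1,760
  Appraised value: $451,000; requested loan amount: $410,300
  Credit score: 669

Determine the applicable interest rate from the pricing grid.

9.25%

Credit score 669 ≥ 630; Total monthly debts = (2,835 + 1,615 + 1,760) = 6,210. Debt-to-income = 6,210/14,950 = 41.5% — meets 43% limit
LTV: 410,300 ÷ 451,000 = 91%, within 97% cap
Credit 669 → row 630–672; LTV 91% → column 90.01–97%. Grid cell → 9.25%.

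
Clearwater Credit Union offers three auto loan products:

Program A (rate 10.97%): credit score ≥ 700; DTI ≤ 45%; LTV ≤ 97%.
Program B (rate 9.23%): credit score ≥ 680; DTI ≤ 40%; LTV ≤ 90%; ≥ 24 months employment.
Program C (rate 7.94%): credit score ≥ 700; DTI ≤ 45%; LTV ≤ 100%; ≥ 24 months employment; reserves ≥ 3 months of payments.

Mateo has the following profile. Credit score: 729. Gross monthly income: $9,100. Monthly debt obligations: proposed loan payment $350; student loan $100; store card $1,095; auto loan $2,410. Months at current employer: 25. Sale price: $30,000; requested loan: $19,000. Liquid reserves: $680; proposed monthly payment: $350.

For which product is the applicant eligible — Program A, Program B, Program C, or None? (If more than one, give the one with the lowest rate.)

Program A

Total debts = (350 + 100 + 1,095 + 2,410) = 3,955; DTI = 3,955/9,100 = 43.5%.
LTV = 19,000/30,000 = 63.3%.
Reserves = 680/350 = 1.9 months.
Program A: score 729 ≥ 700; DTI 43.5% ≤ 45%; LTV 63.3% ≤ 97% → qualifies.
Program B: score 729 ≥ 680; DTI 43.5% > 40%; LTV 63.3% ≤ 90%; employment 25 ≥ 24 mo → does not qualify.
Program C: score 729 ≥ 700; DTI 43.5% ≤ 45%; LTV 63.3% ≤ 100%; employment 25 ≥ 24 mo; reserves 1.9 < 3 mo → does not qualify.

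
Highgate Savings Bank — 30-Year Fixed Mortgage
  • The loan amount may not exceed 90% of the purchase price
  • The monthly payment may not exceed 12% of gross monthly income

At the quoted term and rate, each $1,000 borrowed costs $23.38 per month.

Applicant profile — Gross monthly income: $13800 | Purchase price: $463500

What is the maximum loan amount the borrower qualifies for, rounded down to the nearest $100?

Payment cap: 12% × $13,800 = $1,656/month.
At $23.38 per $1,000, that supports 1,656/23.38 × 1,000 ≈ $70,829 → $70,800.
LTV cap: 90% × $463,500 = $417,150 → $417,100.
Binding constraint: payment-to-income.

$70,800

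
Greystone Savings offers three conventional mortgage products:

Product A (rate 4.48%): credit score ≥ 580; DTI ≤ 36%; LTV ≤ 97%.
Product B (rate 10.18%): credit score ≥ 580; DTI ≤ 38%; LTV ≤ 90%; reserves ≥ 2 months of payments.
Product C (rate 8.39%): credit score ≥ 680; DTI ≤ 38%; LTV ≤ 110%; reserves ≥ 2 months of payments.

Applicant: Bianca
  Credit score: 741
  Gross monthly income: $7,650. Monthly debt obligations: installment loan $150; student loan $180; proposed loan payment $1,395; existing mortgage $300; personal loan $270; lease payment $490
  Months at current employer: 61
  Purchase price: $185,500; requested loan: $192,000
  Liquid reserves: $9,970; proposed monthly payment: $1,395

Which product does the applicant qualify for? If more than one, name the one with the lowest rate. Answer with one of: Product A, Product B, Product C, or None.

Product C

Total debts = (150 + 180 + 1,395 + 300 + 270 + 490) = 2,785; DTI = 2,785/7,650 = 36.4%.
LTV = 192,000/185,500 = 103.5%.
Reserves = 9,970/1,395 = 7.1 months.
Product A: score 741 ≥ 580; DTI 36.4% > 36%; LTV 103.5% > 97% → does not qualify.
Product B: score 741 ≥ 580; DTI 36.4% ≤ 38%; LTV 103.5% > 90%; reserves 7.1 ≥ 2 mo → does not qualify.
Product C: score 741 ≥ 680; DTI 36.4% ≤ 38%; LTV 103.5% ≤ 110%; reserves 7.1 ≥ 2 mo → qualifies.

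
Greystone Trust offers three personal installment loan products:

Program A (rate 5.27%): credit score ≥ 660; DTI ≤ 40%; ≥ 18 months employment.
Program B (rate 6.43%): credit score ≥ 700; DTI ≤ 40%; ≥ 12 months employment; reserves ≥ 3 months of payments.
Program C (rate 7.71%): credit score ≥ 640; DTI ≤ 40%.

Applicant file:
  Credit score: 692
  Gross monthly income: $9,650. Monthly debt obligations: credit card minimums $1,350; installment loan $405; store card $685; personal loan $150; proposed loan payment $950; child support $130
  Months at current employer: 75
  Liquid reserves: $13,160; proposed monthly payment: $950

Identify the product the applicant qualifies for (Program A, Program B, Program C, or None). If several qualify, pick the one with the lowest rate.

Total debts = (1,350 + 405 + 685 + 150 + 950 + 130) = 3,670; DTI = 3,670/9,650 = 38%.
Reserves = 13,160/950 = 13.9 months.
Program A: score 692 ≥ 660; DTI 38% ≤ 40%; employment 75 ≥ 18 mo → qualifies.
Program B: score 692 < 700; DTI 38% ≤ 40%; employment 75 ≥ 12 mo; reserves 13.9 ≥ 3 mo → does not qualify.
Program C: score 692 ≥ 640; DTI 38% ≤ 40% → qualifies.
Qualifying: Program A, Program C. Lowest rate is 5.27% → Program A.

Program A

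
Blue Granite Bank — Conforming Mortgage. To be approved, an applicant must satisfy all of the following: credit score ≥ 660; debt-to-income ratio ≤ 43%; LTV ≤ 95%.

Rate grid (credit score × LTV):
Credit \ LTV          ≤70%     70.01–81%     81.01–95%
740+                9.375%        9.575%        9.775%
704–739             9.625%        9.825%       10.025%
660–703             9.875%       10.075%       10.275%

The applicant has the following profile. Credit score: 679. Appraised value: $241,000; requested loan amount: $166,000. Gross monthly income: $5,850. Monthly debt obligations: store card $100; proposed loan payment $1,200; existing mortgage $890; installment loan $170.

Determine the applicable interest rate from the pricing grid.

9.875%

Credit score 679 ≥ 660; Total monthly debts = (100 + 1,200 + 890 + 170) = 2,360. Debt-to-income = 2,360/5,850 = 40.3% — meets 43% limit
Loan-to-value = 166,000/241,000 = 68.9% — pass (95% max)
Row: 679 falls in 660–703. Column: 68.9% falls in ≤70%. Rate = 9.875%.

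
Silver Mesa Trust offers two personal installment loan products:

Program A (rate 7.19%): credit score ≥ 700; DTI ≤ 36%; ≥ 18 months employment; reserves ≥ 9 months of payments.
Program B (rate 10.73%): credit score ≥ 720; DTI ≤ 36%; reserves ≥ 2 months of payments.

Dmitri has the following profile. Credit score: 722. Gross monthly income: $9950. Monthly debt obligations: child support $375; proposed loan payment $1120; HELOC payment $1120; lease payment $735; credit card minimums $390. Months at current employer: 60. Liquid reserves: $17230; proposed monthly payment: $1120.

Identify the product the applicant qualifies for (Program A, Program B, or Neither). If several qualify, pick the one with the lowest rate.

Neither

Total debts = (375 + 1,120 + 1,120 + 735 + 390) = 3,740; DTI = 3,740/9,950 = 37.6%.
Reserves = 17,230/1,120 = 15.4 months.
Program A: score 722 ≥ 700; DTI 37.6% > 36%; employment 60 ≥ 18 mo; reserves 15.4 ≥ 9 mo → does not qualify.
Program B: score 722 ≥ 720; DTI 37.6% > 36%; reserves 15.4 ≥ 2 mo → does not qualify.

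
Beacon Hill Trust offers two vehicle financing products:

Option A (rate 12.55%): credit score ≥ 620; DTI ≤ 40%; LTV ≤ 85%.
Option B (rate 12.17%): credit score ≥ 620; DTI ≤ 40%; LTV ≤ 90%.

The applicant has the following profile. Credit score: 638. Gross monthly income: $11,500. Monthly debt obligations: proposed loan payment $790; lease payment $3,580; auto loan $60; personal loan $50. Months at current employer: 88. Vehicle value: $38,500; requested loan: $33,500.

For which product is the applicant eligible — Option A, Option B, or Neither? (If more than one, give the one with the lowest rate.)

Total debts = (790 + 3,580 + 60 + 50) = 4,480; DTI = 4,480/11,500 = 39%.
LTV = 33,500/38,500 = 87%.
Option A: score 638 ≥ 620; DTI 39% ≤ 40%; LTV 87% > 85% → does not qualify.
Option B: score 638 ≥ 620; DTI 39% ≤ 40%; LTV 87% ≤ 90% → qualifies.

Option B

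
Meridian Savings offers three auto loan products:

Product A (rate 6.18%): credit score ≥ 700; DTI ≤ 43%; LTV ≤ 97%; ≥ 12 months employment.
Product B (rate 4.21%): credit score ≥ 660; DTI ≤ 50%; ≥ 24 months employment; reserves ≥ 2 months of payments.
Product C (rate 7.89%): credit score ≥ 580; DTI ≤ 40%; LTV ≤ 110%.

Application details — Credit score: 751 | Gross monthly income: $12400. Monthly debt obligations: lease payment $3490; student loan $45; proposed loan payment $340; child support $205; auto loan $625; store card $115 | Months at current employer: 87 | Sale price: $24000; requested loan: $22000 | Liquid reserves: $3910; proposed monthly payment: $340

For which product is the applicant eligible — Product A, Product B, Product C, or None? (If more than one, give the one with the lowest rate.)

Total debts = (3,490 + 45 + 340 + 205 + 625 + 115) = 4,820; DTI = 4,820/12,400 = 38.9%.
LTV = 22,000/24,000 = 91.7%.
Reserves = 3,910/340 = 11.5 months.
Product A: score 751 ≥ 700; DTI 38.9% ≤ 43%; LTV 91.7% ≤ 97%; employment 87 ≥ 12 mo → qualifies.
Product B: score 751 ≥ 660; DTI 38.9% ≤ 50%; employment 87 ≥ 24 mo; reserves 11.5 ≥ 2 mo → qualifies.
Product C: score 751 ≥ 580; DTI 38.9% ≤ 40%; LTV 91.7% ≤ 110% → qualifies.
Qualifying: Product A, Product B, Product C. Lowest rate is 4.21% → Product B.

Product B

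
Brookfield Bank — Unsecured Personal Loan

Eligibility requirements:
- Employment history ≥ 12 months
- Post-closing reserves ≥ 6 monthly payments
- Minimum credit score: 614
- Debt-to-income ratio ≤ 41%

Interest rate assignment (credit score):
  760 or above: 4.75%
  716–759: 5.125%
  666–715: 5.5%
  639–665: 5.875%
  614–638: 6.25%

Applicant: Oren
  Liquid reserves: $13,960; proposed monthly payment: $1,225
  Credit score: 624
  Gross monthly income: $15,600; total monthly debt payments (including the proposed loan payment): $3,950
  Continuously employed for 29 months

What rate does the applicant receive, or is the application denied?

Approved at 6.25%

Credit score 624 ≥ 614 (meets minimum)
DTI: 3,950 ÷ 15,600 = 25.3%, within the 41% cap
Reserves: 13,960 ÷ 1,225 = 11.4 months (meets 6-month minimum)
Employment 29 ≥ 12 months
All requirements met. Score 624 falls in the 614–638 tier → 6.25%.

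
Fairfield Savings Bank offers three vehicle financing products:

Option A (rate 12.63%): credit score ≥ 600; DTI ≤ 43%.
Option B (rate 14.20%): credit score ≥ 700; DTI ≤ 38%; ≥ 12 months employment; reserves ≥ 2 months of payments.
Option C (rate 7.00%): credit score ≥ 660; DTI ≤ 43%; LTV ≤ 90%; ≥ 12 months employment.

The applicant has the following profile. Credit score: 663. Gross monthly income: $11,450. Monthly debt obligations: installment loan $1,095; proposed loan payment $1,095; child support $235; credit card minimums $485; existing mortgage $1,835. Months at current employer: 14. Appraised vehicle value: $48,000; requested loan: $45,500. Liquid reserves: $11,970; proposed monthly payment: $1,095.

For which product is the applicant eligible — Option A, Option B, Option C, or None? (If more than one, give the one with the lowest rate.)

Option A

Total debts = (1,095 + 1,095 + 235 + 485 + 1,835) = 4,745; DTI = 4,745/11,450 = 41.4%.
LTV = 45,500/48,000 = 94.8%.
Reserves = 11,970/1,095 = 10.9 months.
Option A: score 663 ≥ 600; DTI 41.4% ≤ 43% → qualifies.
Option B: score 663 < 700; DTI 41.4% > 38%; employment 14 ≥ 12 mo; reserves 10.9 ≥ 2 mo → does not qualify.
Option C: score 663 ≥ 660; DTI 41.4% ≤ 43%; LTV 94.8% > 90%; employment 14 ≥ 12 mo → does not qualify.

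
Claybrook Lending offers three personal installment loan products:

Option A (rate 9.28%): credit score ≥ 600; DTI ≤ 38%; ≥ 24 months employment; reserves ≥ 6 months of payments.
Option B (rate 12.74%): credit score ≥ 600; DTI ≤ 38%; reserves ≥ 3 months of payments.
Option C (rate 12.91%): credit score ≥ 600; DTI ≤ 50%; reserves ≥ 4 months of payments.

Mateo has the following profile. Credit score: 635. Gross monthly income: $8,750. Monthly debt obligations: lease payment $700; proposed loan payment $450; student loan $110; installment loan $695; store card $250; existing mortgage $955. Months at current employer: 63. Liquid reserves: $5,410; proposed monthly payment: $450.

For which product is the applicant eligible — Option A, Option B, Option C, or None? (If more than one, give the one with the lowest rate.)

Total debts = (700 + 450 + 110 + 695 + 250 + 955) = 3,160; DTI = 3,160/8,750 = 36.1%.
Reserves = 5,410/450 = 12.0 months.
Option A: score 635 ≥ 600; DTI 36.1% ≤ 38%; employment 63 ≥ 24 mo; reserves 12.0 ≥ 6 mo → qualifies.
Option B: score 635 ≥ 600; DTI 36.1% ≤ 38%; reserves 12.0 ≥ 3 mo → qualifies.
Option C: score 635 ≥ 600; DTI 36.1% ≤ 50%; reserves 12.0 ≥ 4 mo → qualifies.
Qualifying: Option A, Option B, Option C. Lowest rate is 9.28% → Option A.

Option A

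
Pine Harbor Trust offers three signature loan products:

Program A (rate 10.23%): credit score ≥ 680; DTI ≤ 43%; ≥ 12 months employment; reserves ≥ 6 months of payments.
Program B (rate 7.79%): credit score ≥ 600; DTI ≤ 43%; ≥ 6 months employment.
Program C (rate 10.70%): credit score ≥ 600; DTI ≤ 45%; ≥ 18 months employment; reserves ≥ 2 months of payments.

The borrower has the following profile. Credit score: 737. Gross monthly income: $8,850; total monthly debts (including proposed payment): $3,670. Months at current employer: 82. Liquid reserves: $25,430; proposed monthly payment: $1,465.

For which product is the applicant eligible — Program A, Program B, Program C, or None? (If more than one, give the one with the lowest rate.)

Program B

DTI = 3,670/8,850 = 41.5%.
Reserves = 25,430/1,465 = 17.4 months.
Program A: score 737 ≥ 680; DTI 41.5% ≤ 43%; employment 82 ≥ 12 mo; reserves 17.4 ≥ 6 mo → qualifies.
Program B: score 737 ≥ 600; DTI 41.5% ≤ 43%; employment 82 ≥ 6 mo → qualifies.
Program C: score 737 ≥ 600; DTI 41.5% ≤ 45%; employment 82 ≥ 18 mo; reserves 17.4 ≥ 2 mo → qualifies.
Qualifying: Program A, Program B, Program C. Lowest rate is 7.79% → Program B.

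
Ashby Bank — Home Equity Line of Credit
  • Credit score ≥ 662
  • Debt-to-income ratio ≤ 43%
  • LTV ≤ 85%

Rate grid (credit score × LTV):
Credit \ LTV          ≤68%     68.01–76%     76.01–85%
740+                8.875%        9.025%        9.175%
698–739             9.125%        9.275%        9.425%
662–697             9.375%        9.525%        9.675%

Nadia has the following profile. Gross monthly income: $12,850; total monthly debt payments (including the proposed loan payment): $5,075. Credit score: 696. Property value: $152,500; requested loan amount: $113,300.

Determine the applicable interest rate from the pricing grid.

9.525%

Credit score 696 ≥ 662; DTI = 5,075/12,850 = 39.5% ≤ 43%
LTV: 113,300 ÷ 152,500 = 74.3%, within 85% cap
Credit 696 → row 662–697; LTV 74.3% → column 68.01–76%. Grid cell → 9.525%.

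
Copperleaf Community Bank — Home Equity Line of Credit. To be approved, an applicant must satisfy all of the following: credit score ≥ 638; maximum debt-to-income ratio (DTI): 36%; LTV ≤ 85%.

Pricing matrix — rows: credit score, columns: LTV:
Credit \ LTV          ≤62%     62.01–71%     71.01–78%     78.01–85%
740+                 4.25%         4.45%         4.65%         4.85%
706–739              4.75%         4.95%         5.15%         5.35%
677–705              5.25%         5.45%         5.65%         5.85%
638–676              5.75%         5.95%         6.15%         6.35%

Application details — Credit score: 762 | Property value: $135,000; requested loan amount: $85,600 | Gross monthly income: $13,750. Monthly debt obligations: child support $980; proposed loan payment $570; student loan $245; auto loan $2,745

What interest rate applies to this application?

4.45%

Credit score 762 ≥ 638; Total monthly debts = (980 + 570 + 245 + 2,745) = 4,540. DTI = 4,540/13,750 = 33% ≤ 36%
LTV: 85,600 ÷ 135,000 = 63.4%, within 85% cap
Credit 762 → row 740+; LTV 63.4% → column 62.01–71%. Grid cell → 4.45%.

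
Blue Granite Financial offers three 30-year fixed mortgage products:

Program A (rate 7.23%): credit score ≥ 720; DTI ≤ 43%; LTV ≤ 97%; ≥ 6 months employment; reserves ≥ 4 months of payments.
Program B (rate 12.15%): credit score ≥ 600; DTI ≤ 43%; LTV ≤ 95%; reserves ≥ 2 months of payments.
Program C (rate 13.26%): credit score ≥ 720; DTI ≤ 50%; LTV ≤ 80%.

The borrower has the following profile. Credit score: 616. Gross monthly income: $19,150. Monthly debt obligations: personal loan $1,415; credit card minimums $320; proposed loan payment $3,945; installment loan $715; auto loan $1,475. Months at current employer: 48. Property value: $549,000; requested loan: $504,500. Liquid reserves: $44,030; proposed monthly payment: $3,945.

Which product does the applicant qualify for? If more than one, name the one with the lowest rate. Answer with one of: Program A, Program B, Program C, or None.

Program B

Total debts = (1,415 + 320 + 3,945 + 715 + 1,475) = 7,870; DTI = 7,870/19,150 = 41.1%.
LTV = 504,500/549,000 = 91.9%.
Reserves = 44,030/3,945 = 11.2 months.
Program A: score 616 < 720; DTI 41.1% ≤ 43%; LTV 91.9% ≤ 97%; employment 48 ≥ 6 mo; reserves 11.2 ≥ 4 mo → does not qualify.
Program B: score 616 ≥ 600; DTI 41.1% ≤ 43%; LTV 91.9% ≤ 95%; reserves 11.2 ≥ 2 mo → qualifies.
Program C: score 616 < 720; DTI 41.1% ≤ 50%; LTV 91.9% > 80% → does not qualify.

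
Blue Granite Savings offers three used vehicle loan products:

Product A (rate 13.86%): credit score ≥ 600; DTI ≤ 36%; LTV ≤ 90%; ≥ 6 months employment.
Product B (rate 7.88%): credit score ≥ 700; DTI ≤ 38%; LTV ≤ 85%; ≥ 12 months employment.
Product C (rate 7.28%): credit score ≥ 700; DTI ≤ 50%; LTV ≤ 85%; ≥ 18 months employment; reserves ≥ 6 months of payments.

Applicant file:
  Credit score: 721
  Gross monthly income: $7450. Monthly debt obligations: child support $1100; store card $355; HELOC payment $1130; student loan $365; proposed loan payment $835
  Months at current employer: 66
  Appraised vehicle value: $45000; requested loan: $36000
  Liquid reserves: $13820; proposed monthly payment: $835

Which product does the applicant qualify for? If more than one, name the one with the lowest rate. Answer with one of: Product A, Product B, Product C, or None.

None

Total debts = (1,100 + 355 + 1,130 + 365 + 835) = 3,785; DTI = 3,785/7,450 = 50.8%.
LTV = 36,000/45,000 = 80%.
Reserves = 13,820/835 = 16.6 months.
Product A: score 721 ≥ 600; DTI 50.8% > 36%; LTV 80% ≤ 90%; employment 66 ≥ 6 mo → does not qualify.
Product B: score 721 ≥ 700; DTI 50.8% > 38%; LTV 80% ≤ 85%; employment 66 ≥ 12 mo → does not qualify.
Product C: score 721 ≥ 700; DTI 50.8% > 50%; LTV 80% ≤ 85%; employment 66 ≥ 18 mo; reserves 16.6 ≥ 6 mo → does not qualify.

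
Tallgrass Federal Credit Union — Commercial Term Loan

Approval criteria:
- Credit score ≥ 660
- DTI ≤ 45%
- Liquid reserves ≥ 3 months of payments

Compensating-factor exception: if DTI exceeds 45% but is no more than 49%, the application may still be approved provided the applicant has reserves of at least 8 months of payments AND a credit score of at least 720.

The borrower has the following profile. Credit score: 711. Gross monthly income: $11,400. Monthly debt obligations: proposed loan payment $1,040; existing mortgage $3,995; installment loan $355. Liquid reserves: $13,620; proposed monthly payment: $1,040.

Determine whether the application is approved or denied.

Credit score 711 ≥ 660 (meets base)
Total debts = (1,040 + 3,995 + 355) = 5,390. DTI = 5,390/11,400 = 47.3% > 45% — standard DTI limit exceeded.
Reserves: 13,620 ÷ 1,040 = 13.1 months (meets 3-month minimum)
DTI 47.3% is within the 45%–49% exception band; checking compensating factors.
Override check — reserves: 13.1 mo (ok); score: 711 (below 720).
Compensating-factor requirement not fully met.

Denied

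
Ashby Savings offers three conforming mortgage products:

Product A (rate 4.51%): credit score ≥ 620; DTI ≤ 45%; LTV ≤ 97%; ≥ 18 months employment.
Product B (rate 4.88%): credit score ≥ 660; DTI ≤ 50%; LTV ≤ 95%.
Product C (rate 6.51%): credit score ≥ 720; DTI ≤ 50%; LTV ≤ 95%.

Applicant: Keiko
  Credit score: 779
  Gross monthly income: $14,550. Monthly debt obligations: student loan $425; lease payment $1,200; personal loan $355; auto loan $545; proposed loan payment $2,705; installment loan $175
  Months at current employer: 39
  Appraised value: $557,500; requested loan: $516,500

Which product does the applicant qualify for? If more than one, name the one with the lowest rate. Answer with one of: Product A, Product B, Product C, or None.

Product A

Total debts = (425 + 1,200 + 355 + 545 + 2,705 + 175) = 5,405; DTI = 5,405/14,550 = 37.1%.
LTV = 516,500/557,500 = 92.6%.
Product A: score 779 ≥ 620; DTI 37.1% ≤ 45%; LTV 92.6% ≤ 97%; employment 39 ≥ 18 mo → qualifies.
Product B: score 779 ≥ 660; DTI 37.1% ≤ 50%; LTV 92.6% ≤ 95% → qualifies.
Product C: score 779 ≥ 720; DTI 37.1% ≤ 50%; LTV 92.6% ≤ 95% → qualifies.
Qualifying: Product A, Product B, Product C. Lowest rate is 4.51% → Product A.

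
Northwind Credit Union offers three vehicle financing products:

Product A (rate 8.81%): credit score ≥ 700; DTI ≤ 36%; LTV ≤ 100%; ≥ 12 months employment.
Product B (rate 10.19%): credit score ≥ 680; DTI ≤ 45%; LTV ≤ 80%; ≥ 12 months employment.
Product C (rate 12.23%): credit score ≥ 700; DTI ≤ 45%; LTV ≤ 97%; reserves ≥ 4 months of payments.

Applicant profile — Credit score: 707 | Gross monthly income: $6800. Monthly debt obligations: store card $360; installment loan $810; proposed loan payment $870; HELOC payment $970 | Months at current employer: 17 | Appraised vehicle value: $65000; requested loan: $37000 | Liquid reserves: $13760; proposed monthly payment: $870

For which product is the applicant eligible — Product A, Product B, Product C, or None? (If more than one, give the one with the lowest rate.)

Total debts = (360 + 810 + 870 + 970) = 3,010; DTI = 3,010/6,800 = 44.3%.
LTV = 37,000/65,000 = 56.9%.
Reserves = 13,760/870 = 15.8 months.
Product A: score 707 ≥ 700; DTI 44.3% > 36%; LTV 56.9% ≤ 100%; employment 17 ≥ 12 mo → does not qualify.
Product B: score 707 ≥ 680; DTI 44.3% ≤ 45%; LTV 56.9% ≤ 80%; employment 17 ≥ 12 mo → qualifies.
Product C: score 707 ≥ 700; DTI 44.3% ≤ 45%; LTV 56.9% ≤ 97%; reserves 15.8 ≥ 4 mo → qualifies.
Qualifying: Product B, Product C. Lowest rate is 10.19% → Product B.

Product B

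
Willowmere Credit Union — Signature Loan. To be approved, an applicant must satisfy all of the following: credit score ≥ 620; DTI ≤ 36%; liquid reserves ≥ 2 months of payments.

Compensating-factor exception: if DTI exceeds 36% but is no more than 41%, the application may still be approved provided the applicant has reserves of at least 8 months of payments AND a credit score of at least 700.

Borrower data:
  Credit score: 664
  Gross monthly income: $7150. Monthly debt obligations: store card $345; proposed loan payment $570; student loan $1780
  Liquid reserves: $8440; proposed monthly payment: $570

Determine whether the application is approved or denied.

Credit score 664 ≥ 620 (meets base)
Total debts = (345 + 570 + 1,780) = 2,695. DTI = 2,695/7,150 = 37.7% > 36% — standard DTI limit exceeded.
Reserves = 8,440/570 = 14.8 months ≥ 2
DTI 37.7% is within the 36%–41% exception band; checking compensating factors.
Reserves 14.8 ≥ 8 months; credit score 664 < 700.
Override conditions not both satisfied; exception does not apply.

Denied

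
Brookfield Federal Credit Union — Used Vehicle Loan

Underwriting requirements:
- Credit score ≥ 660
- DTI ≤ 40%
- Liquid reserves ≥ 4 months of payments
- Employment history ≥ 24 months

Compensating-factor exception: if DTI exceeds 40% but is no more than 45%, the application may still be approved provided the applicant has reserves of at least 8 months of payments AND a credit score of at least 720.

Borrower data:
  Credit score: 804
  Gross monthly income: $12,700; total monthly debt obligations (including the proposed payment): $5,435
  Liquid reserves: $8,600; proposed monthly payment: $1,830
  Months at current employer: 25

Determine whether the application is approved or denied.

Credit score 804 ≥ 660 (meets base)
DTI = 5,435/12,700 = 42.8% > 40% — standard DTI limit exceeded.
Reserves = 8,600/1,830 = 4.7 months ≥ 4
Employment 25 ≥ 24 months
DTI 42.8% is within the 40%–45% exception band; checking compensating factors.
Override check — reserves: 4.7 mo (short of 8); score: 804 (ok).
Compensating-factor requirement not fully met.

Denied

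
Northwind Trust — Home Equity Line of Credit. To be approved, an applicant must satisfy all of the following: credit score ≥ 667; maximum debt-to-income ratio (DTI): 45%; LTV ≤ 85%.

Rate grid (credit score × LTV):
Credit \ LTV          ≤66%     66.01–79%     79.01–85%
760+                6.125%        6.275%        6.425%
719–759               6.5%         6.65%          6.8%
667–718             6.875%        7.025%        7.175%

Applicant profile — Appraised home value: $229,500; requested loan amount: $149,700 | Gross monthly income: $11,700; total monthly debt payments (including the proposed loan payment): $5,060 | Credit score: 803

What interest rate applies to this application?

6.125%

Credit score 803 ≥ 667; DTI = 5,060/11,700 = 43.2% ≤ 45%
Loan-to-value = 149,700/229,500 = 65.2% — pass (85% max)
Credit 803 → row 760+; LTV 65.2% → column ≤66%. Grid cell → 6.125%.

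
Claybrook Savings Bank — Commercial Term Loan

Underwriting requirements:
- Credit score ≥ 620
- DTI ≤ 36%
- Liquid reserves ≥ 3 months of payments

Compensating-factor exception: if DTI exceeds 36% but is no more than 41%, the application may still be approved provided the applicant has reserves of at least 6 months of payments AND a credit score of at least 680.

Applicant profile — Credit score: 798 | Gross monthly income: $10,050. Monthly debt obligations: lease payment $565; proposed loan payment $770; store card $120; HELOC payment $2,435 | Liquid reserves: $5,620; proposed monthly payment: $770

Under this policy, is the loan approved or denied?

Credit score 798 ≥ 620 (meets base)
Total debts = (565 + 770 + 120 + 2,435) = 3,890. DTI = 3,890/10,050 = 38.7% > 36% — standard DTI limit exceeded.
Liquid reserves cover 5,620/770 = 7.3 months — ≥ 3 required
DTI 38.7% is within the 36%–41% exception band; checking compensating factors.
Override check — reserves: 7.3 mo (ok); score: 798 (ok).
Both override conditions satisfied; DTI exception granted.

Approved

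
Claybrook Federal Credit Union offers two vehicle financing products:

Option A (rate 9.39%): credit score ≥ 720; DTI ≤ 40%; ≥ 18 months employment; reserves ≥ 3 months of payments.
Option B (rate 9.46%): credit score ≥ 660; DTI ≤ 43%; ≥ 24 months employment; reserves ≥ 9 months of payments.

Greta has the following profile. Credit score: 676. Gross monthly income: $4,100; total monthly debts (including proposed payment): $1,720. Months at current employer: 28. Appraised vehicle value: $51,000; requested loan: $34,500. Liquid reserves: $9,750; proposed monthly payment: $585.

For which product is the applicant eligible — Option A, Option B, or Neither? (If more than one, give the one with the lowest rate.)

DTI = 1,720/4,100 = 42%.
LTV = 34,500/51,000 = 67.6%.
Reserves = 9,750/585 = 16.7 months.
Option A: score 676 < 720; DTI 42% > 40%; employment 28 ≥ 18 mo; reserves 16.7 ≥ 3 mo → does not qualify.
Option B: score 676 ≥ 660; DTI 42% ≤ 43%; employment 28 ≥ 24 mo; reserves 16.7 ≥ 9 mo → qualifies.

Option B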